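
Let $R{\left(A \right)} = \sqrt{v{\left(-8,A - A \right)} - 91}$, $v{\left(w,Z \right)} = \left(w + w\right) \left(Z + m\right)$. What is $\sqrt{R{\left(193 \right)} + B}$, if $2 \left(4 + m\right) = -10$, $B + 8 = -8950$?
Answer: $\sqrt{-8958 + \sqrt{53}} \approx 94.608 i$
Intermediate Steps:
$B = -8958$ ($B = -8 - 8950 = -8958$)
$m = -9$ ($m = -4 + \frac{1}{2} \left(-10\right) = -4 - 5 = -9$)
$v{\left(w,Z \right)} = 2 w \left(-9 + Z\right)$ ($v{\left(w,Z \right)} = \left(w + w\right) \left(Z - 9\right) = 2 w \left(-9 + Z\right)$)
$R{\left(A \right)} = \sqrt{53}$ ($R{\left(A \right)} = \sqrt{2 \left(-8\right) \left(-9 + \left(A - A\right)\right) - 91} = \sqrt{2 \left(-8\right) \left(-9 + 0\right) - 91} = \sqrt{2 \left(-8\right) \left(-9\right) - 91} = \sqrt{144 - 91} = \sqrt{53}$)
$\sqrt{R{\left(193 \right)} + B} = \sqrt{\sqrt{53} - 8958} = \sqrt{-8958 + \sqrt{53}}$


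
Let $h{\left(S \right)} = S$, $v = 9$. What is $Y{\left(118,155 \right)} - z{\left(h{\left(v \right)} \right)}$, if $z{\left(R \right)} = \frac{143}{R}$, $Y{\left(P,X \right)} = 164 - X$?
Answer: $- \frac{62}{9} \approx -6.8889$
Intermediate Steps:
$Y{\left(118,155 \right)} - z{\left(h{\left(v \right)} \right)} = \left(164 - 155\right) - \frac{143}{9} = \left(164 - 155\right) - 143 \cdot \frac{1}{9} = 9 - \frac{143}{9} = - \frac{62}{9}$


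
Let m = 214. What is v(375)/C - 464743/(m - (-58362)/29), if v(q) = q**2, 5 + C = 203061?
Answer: -48707444797/234123568 ≈ -208.04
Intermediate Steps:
C = 203056 (C = -5 + 203061 = 203056)
v(375)/C - 464743/(m - (-58362)/29) = 375**2/203056 - 464743/(214 - (-58362)/29) = 140625*(1/203056) - 464743/(214 - (-58362)/29) = 140625/203056 - 464743/(214 - 274*(-213/29)) = 140625/203056 - 464743/(214 + 58362/29) = 140625/203056 - 464743/64568/29 = 140625/203056 - 464743*29/64568 = 140625/203056 - 13477547/64568 = -48707444797/234123568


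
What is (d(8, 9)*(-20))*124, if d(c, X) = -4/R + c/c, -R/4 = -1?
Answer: 0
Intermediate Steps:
R = 4 (R = -4*(-1) = 4)
d(c, X) = 0 (d(c, X) = -4/4 + c/c = -4*1/4 + 1 = -1 + 1 = 0)
(d(8, 9)*(-20))*124 = (0*(-20))*124 = 0*124 = 0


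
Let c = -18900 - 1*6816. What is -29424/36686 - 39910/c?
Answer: 176867669/235854294 ≈ 0.74990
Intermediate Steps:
c = -25716 (c = -18900 - 6816 = -25716)
-29424/36686 - 39910/c = -29424/36686 - 39910/(-25716) = -29424*1/36686 - 39910*(-1/25716) = -14712/18343 + 19955/12858 = 176867669/235854294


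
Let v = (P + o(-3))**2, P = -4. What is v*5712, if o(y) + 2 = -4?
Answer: 571200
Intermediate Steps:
o(y) = -6 (o(y) = -2 - 4 = -6)
v = 100 (v = (-4 - 6)**2 = (-10)**2 = 100)
v*5712 = 100*5712 = 571200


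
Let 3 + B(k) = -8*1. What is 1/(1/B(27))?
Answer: -11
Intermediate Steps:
B(k) = -11 (B(k) = -3 - 8*1 = -3 - 8 = -11)
1/(1/B(27)) = 1/(1/(-11)) = 1/(-1/11) = -11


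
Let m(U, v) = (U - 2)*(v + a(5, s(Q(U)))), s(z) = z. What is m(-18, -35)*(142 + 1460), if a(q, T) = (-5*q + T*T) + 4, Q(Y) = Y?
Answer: -8586720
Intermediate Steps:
a(q, T) = 4 + T² - 5*q (a(q, T) = (-5*q + T²) + 4 = (T² - 5*q) + 4 = 4 + T² - 5*q)
m(U, v) = (-2 + U)*(-21 + v + U²) (m(U, v) = (U - 2)*(v + (4 + U² - 5*5)) = (-2 + U)*(v + (4 + U² - 25)) = (-2 + U)*(v + (-21 + U²)) = (-2 + U)*(-21 + v + U²))
m(-18, -35)*(142 + 1460) = (42 - 2*(-35) - 2*(-18)² - 18*(-35) - 18*(-21 + (-18)²))*(142 + 1460) = (42 + 70 - 2*324 + 630 - 18*(-21 + 324))*1602 = (42 + 70 - 648 + 630 - 18*303)*1602 = (42 + 70 - 648 + 630 - 5454)*1602 = -5360*1602 = -8586720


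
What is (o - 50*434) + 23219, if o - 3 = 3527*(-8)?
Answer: -26694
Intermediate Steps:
o = -28213 (o = 3 + 3527*(-8) = 3 - 28216 = -28213)
(o - 50*434) + 23219 = (-28213 - 50*434) + 23219 = (-28213 - 21700) + 23219 = -49913 + 23219 = -26694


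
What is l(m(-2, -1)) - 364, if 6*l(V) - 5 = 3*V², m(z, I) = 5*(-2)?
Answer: -1879/6 ≈ -313.17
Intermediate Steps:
m(z, I) = -10
l(V) = ⅚ + V²/2 (l(V) = ⅚ + (3*V²)/6 = ⅚ + V²/2)
l(m(-2, -1)) - 364 = (⅚ + (½)*(-10)²) - 364 = (⅚ + (½)*100) - 364 = (⅚ + 50) - 364 = 305/6 - 364 = -1879/6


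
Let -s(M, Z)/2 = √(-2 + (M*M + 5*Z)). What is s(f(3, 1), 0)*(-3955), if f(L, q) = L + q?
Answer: 7910*√14 ≈ 29597.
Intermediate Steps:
s(M, Z) = -2*√(-2 + M² + 5*Z) (s(M, Z) = -2*√(-2 + (M*M + 5*Z)) = -2*√(-2 + (M² + 5*Z)) = -2*√(-2 + M² + 5*Z))
s(f(3, 1), 0)*(-3955) = -2*√(-2 + (3 + 1)² + 5*0)*(-3955) = -2*√(-2 + 4² + 0)*(-3955) = -2*√(-2 + 16 + 0)*(-3955) = -2*√14*(-3955) = 7910*√14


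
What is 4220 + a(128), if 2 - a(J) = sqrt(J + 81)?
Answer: 4222 - sqrt(209) ≈ 4207.5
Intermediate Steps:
a(J) = 2 - sqrt(81 + J) (a(J) = 2 - sqrt(J + 81) = 2 - sqrt(81 + J))
4220 + a(128) = 4220 + (2 - sqrt(81 + 128)) = 4220 + (2 - sqrt(209)) = 4222 - sqrt(209)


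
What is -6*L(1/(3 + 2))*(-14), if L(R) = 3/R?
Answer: 1260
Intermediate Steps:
-6*L(1/(3 + 2))*(-14) = -18/(1/(3 + 2))*(-14) = -18/(1/5)*(-14) = -18/⅕*(-14) = -18*5*(-14) = -6*15*(-14) = -90*(-14) = 1260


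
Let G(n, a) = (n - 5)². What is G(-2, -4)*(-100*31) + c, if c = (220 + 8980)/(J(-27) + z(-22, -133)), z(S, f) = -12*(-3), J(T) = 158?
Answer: -14729700/97 ≈ -1.5185e+5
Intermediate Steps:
z(S, f) = 36
G(n, a) = (-5 + n)²
c = 4600/97 (c = (220 + 8980)/(158 + 36) = 9200/194 = 9200*(1/194) = 4600/97 ≈ 47.423)
G(-2, -4)*(-100*31) + c = (-5 - 2)²*(-100*31) + 4600/97 = (-7)²*(-3100) + 4600/97 = 49*(-3100) + 4600/97 = -151900 + 4600/97 = -14729700/97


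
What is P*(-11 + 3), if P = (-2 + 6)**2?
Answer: -128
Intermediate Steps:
P = 16 (P = 4**2 = 16)
P*(-11 + 3) = 16*(-11 + 3) = 16*(-8) = -128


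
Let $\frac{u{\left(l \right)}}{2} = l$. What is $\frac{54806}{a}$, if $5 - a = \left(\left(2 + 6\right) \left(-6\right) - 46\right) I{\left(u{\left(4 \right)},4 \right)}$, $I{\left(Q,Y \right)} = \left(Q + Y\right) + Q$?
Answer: $\frac{54806}{1885} \approx 29.075$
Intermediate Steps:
$u{\left(l \right)} = 2 l$
$I{\left(Q,Y \right)} = Y + 2 Q$
$a = 1885$ ($a = 5 - \left(\left(2 + 6\right) \left(-6\right) - 46\right) \left(4 + 2 \cdot 2 \cdot 4\right) = 5 - \left(8 \left(-6\right) - 46\right) \left(4 + 2 \cdot 8\right) = 5 - \left(-48 - 46\right) \left(4 + 16\right) = 5 - \left(-94\right) 20 = 5 - -1880 = 5 + 1880 = 1885$)
$\frac{54806}{a} = \frac{54806}{1885}$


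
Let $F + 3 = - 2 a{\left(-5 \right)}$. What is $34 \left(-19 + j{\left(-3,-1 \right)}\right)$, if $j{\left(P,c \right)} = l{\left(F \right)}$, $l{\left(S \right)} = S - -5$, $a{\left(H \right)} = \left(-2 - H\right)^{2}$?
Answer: $-1190$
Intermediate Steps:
$F = -21$ ($F = -3 - 2 \left(2 - 5\right)^{2} = -3 - 2 \left(-3\right)^{2} = -3 - 18 = -21$)
$l{\left(S \right)} = 5 + S$ ($l{\left(S \right)} = S + 5 = 5 + S$)
$j{\left(P,c \right)} = -16$ ($j{\left(P,c \right)} = 5 - 21 = -16$)
$34 \left(-19 + j{\left(-3,-1 \right)}\right) = 34 \left(-19 - 16\right) = 34 \left(-35\right) = -1190$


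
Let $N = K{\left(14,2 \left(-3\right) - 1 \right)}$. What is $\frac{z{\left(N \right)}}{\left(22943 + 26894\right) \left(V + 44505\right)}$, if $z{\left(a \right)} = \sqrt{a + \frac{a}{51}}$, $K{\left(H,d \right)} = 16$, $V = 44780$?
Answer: $\frac{8 \sqrt{663}}{226934523795} \approx 9.0771 \cdot 10^{-10}$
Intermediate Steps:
$N = 16$
$z{\left(a \right)} = \frac{2 \sqrt{663} \sqrt{a}}{51}$ ($z{\left(a \right)} = \sqrt{a + a \frac{1}{51}} = \sqrt{a + \frac{a}{51}} = \sqrt{\frac{52 a}{51}} = \frac{2 \sqrt{663} \sqrt{a}}{51}$)
$\frac{z{\left(N \right)}}{\left(22943 + 26894\right) \left(V + 44505\right)} = \frac{\frac{2}{51} \sqrt{663} \sqrt{16}}{\left(22943 + 26894\right) \left(44780 + 44505\right)} = \frac{\frac{2}{51} \sqrt{663} \cdot 4}{49837 \cdot 89285} = \frac{\frac{8}{51} \sqrt{663}}{4449696545} = \frac{8 \sqrt{663}}{51} \cdot \frac{1}{4449696545} = \frac{8 \sqrt{663}}{226934523795}$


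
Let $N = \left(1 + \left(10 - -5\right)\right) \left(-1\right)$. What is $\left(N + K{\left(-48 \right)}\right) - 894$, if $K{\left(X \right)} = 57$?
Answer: $-853$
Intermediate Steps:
$N = -16$ ($N = \left(1 + \left(10 + 5\right)\right) \left(-1\right) = \left(1 + 15\right) \left(-1\right) = 16 \left(-1\right) = -16$)
$\left(N + K{\left(-48 \right)}\right) - 894 = \left(-16 + 57\right) - 894 = 41 - 894 = -853$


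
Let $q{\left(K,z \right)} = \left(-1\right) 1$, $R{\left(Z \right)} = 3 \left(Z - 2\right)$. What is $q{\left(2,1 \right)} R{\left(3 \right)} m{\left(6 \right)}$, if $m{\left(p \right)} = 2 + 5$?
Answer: $-21$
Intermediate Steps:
$m{\left(p \right)} = 7$
$R{\left(Z \right)} = -6 + 3 Z$ ($R{\left(Z \right)} = 3 \left(-2 + Z\right) = -6 + 3 Z$)
$q{\left(K,z \right)} = -1$
$q{\left(2,1 \right)} R{\left(3 \right)} m{\left(6 \right)} = - (-6 + 3 \cdot 3) 7 = - (-6 + 9) 7 = \left(-1\right) 3 \cdot 7 = \left(-3\right) 7 = -21$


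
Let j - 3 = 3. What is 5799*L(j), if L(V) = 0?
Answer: 0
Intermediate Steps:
j = 6 (j = 3 + 3 = 6)
5799*L(j) = 5799*0 = 0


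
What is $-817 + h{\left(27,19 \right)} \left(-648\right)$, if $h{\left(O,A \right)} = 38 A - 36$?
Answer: $-445345$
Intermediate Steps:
$h{\left(O,A \right)} = -36 + 38 A$
$-817 + h{\left(27,19 \right)} \left(-648\right) = -817 + \left(-36 + 38 \cdot 19\right) \left(-648\right) = -817 + \left(-36 + 722\right) \left(-648\right) = -817 + 686 \left(-648\right) = -817 - 444528 = -445345$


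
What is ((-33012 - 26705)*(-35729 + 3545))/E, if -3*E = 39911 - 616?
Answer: -5765795784/39295 ≈ -1.4673e+5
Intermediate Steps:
E = -39295/3 (E = -(39911 - 616)/3 = -⅓*39295 = -39295/3 ≈ -13098.)
((-33012 - 26705)*(-35729 + 3545))/E = ((-33012 - 26705)*(-35729 + 3545))/(-39295/3) = -59717*(-32184)*(-3/39295) = 1921931928*(-3/39295) = -5765795784/39295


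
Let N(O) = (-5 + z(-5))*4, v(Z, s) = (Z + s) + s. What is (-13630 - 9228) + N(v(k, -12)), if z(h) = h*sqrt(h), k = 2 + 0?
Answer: -22878 - 20*I*sqrt(5) ≈ -22878.0 - 44.721*I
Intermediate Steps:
k = 2
v(Z, s) = Z + 2*s
z(h) = h**(3/2)
N(O) = -20 - 20*I*sqrt(5) (N(O) = (-5 + (-5)**(3/2))*4 = (-5 - 5*I*sqrt(5))*4 = -20 - 20*I*sqrt(5))
(-13630 - 9228) + N(v(k, -12)) = (-13630 - 9228) + (-20 - 20*I*sqrt(5)) = -22858 + (-20 - 20*I*sqrt(5)) = -22878 - 20*I*sqrt(5)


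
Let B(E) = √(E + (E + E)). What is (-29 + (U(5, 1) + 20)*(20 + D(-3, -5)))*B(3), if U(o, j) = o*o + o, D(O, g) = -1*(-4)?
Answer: 3513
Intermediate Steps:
D(O, g) = 4
B(E) = √3*√E (B(E) = √(E + 2*E) = √(3*E) = √3*√E)
U(o, j) = o + o² (U(o, j) = o² + o = o + o²)
(-29 + (U(5, 1) + 20)*(20 + D(-3, -5)))*B(3) = (-29 + (5*(1 + 5) + 20)*(20 + 4))*(√3*√3) = (-29 + (5*6 + 20)*24)*3 = (-29 + (30 + 20)*24)*3 = (-29 + 50*24)*3 = (-29 + 1200)*3 = 1171*3 = 3513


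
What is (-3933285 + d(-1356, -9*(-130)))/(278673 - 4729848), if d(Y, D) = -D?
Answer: 262297/296745 ≈ 0.88391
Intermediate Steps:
(-3933285 + d(-1356, -9*(-130)))/(278673 - 4729848) = (-3933285 - (-9)*(-130))/(278673 - 4729848) = (-3933285 - 1*1170)/(-4451175) = (-3933285 - 1170)*(-1/4451175) = -3934455*(-1/4451175) = 262297/296745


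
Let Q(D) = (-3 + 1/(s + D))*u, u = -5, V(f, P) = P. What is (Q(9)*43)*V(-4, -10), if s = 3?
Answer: -37625/6 ≈ -6270.8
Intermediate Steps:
Q(D) = 15 - 5/(3 + D) (Q(D) = (-3 + 1/(3 + D))*(-5) = 15 - 5/(3 + D))
(Q(9)*43)*V(-4, -10) = ((5*(8 + 3*9)/(3 + 9))*43)*(-10) = ((5*(8 + 27)/12)*43)*(-10) = ((5*(1/12)*35)*43)*(-10) = ((175/12)*43)*(-10) = (7525/12)*(-10) = -37625/6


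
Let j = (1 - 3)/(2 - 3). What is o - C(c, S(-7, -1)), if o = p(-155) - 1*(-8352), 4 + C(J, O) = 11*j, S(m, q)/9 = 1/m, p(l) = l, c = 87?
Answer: 8179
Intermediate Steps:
j = 2 (j = -2/(-1) = -2*(-1) = 2)
S(m, q) = 9/m
C(J, O) = 18 (C(J, O) = -4 + 11*2 = -4 + 22 = 18)
o = 8197 (o = -155 - 1*(-8352) = -155 + 8352 = 8197)
o - C(c, S(-7, -1)) = 8197 - 1*18 = 8197 - 18 = 8179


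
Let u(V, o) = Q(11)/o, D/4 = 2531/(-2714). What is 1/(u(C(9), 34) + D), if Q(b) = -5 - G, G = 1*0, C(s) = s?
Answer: -46138/178893 ≈ -0.25791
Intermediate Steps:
D = -5062/1357 (D = 4*(2531/(-2714)) = 4*(2531*(-1/2714)) = 4*(-2531/2714) = -5062/1357 ≈ -3.7303)
G = 0
Q(b) = -5 (Q(b) = -5 - 1*0 = -5 + 0 = -5)
u(V, o) = -5/o
1/(u(C(9), 34) + D) = 1/(-5/34 - 5062/1357) = 1/(-178893/46138) = -46138/178893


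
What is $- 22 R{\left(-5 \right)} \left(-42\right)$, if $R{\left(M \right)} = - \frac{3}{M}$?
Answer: $\frac{2772}{5} \approx 554.4$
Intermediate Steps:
$- 22 R{\left(-5 \right)} \left(-42\right) = - 22 \left(- \frac{3}{-5}\right) \left(-42\right) = - 22 \left(\left(-3\right) \left(- \frac{1}{5}\right)\right) \left(-42\right) = \left(-22\right) \frac{3}{5} \left(-42\right) = \left(- \frac{66}{5}\right) \left(-42\right) = \frac{2772}{5}$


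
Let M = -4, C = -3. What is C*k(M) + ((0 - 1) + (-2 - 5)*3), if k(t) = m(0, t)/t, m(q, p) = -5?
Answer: -103/4 ≈ -25.750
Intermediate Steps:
k(t) = -5/t
C*k(M) + ((0 - 1) + (-2 - 5)*3) = -(-15)/(-4) + ((0 - 1) + (-2 - 5)*3) = -(-15)*(-1)/4 + (-1 - 7*3) = -3*5/4 + (-1 - 21) = -15/4 - 22 = -103/4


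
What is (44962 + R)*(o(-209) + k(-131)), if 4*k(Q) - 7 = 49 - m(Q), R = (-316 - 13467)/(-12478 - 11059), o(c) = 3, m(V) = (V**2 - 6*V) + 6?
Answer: -18927416082645/94148 ≈ -2.0104e+8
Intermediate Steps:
m(V) = 6 + V**2 - 6*V
R = 13783/23537 (R = -13783/(-23537) = -13783*(-1/23537) = 13783/23537 ≈ 0.58559)
k(Q) = 25/2 - Q**2/4 + 3*Q/2 (k(Q) = 7/4 + (49 - (6 + Q**2 - 6*Q))/4 = 7/4 + (49 + (-6 - Q**2 + 6*Q))/4 = 7/4 + (43 - Q**2 + 6*Q)/4 = 7/4 + (43/4 - Q**2/4 + 3*Q/2) = 25/2 - Q**2/4 + 3*Q/2)
(44962 + R)*(o(-209) + k(-131)) = (44962 + 13783/23537)*(3 + (25/2 - 1/4*(-131)**2 + (3/2)*(-131))) = 1058284377*(3 + (25/2 - 1/4*17161 - 393/2))/23537 = 1058284377*(3 + (25/2 - 17161/4 - 393/2))/23537 = 1058284377*(3 - 17897/4)/23537 = (1058284377/23537)*(-17885/4) = -18927416082645/94148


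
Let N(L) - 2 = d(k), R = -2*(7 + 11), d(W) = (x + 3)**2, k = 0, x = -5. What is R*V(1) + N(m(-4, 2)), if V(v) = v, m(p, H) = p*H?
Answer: -30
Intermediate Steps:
m(p, H) = H*p
d(W) = 4 (d(W) = (-5 + 3)**2 = (-2)**2 = 4)
R = -36 (R = -2*18 = -36)
N(L) = 6 (N(L) = 2 + 4 = 6)
R*V(1) + N(m(-4, 2)) = -36*1 + 6 = -36 + 6 = -30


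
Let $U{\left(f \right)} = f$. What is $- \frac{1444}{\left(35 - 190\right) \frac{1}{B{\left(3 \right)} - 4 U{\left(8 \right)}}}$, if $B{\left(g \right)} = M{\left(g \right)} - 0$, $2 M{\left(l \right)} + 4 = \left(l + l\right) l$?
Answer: $- \frac{7220}{31} \approx -232.9$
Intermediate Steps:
$M{\left(l \right)} = -2 + l^{2}$ ($M{\left(l \right)} = -2 + \frac{\left(l + l\right) l}{2} = -2 + \frac{2 l l}{2} = -2 + \frac{2 l^{2}}{2} = -2 + l^{2}$)
$B{\left(g \right)} = -2 + g^{2}$ ($B{\left(g \right)} = \left(-2 + g^{2}\right) - 0 = \left(-2 + g^{2}\right) + 0 = -2 + g^{2}$)
$- \frac{1444}{\left(35 - 190\right) \frac{1}{B{\left(3 \right)} - 4 U{\left(8 \right)}}} = - \frac{1444}{\left(35 - 190\right) \frac{1}{\left(-2 + 3^{2}\right) - 32}} = - \frac{1444}{\left(35 - 190\right) \frac{1}{\left(-2 + 9\right) - 32}} = - \frac{1444}{\left(-155\right) \frac{1}{7 - 32}} = - \frac{1444}{\left(-155\right) \frac{1}{-25}} = - \frac{1444}{\left(-155\right) \left(- \frac{1}{25}\right)} = - \frac{1444}{\frac{31}{5}} = \left(-1444\right) \frac{5}{31} = - \frac{7220}{31}$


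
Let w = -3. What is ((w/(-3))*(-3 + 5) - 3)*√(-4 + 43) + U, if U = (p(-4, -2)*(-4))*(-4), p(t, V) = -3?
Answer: -48 - √39 ≈ -54.245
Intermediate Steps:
U = -48 (U = -3*(-4)*(-4) = 12*(-4) = -48)
((w/(-3))*(-3 + 5) - 3)*√(-4 + 43) + U = ((-3/(-3))*(-3 + 5) - 3)*√(-4 + 43) - 48 = (-3*(-⅓)*2 - 3)*√39 - 48 = (1*2 - 3)*√39 - 48 = (2 - 3)*√39 - 48 = -√39 - 48 = -48 - √39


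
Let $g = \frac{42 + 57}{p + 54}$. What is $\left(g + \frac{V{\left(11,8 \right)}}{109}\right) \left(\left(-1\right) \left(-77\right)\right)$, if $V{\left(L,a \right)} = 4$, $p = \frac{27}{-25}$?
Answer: $\frac{336193}{2289} \approx 146.87$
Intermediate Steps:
$p = - \frac{27}{25}$ ($p = 27 \left(- \frac{1}{25}\right) = - \frac{27}{25} \approx -1.08$)
$g = \frac{275}{147}$ ($g = \frac{42 + 57}{- \frac{27}{25} + 54} = \frac{99}{\frac{1323}{25}} = 99 \cdot \frac{25}{1323} = \frac{275}{147} \approx 1.8707$)
$\left(g + \frac{V{\left(11,8 \right)}}{109}\right) \left(\left(-1\right) \left(-77\right)\right) = \left(\frac{275}{147} + \frac{4}{109}\right) \left(\left(-1\right) \left(-77\right)\right) = \left(\frac{275}{147} + 4 \cdot \frac{1}{109}\right) 77 = \left(\frac{275}{147} + \frac{4}{109}\right) 77 = \frac{30563}{16023} \cdot 77 = \frac{336193}{2289}$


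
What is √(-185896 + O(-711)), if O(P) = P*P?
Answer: 5*√12785 ≈ 565.35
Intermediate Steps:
O(P) = P²
√(-185896 + O(-711)) = √(-185896 + (-711)²) = √(-185896 + 505521) = √319625 = 5*√12785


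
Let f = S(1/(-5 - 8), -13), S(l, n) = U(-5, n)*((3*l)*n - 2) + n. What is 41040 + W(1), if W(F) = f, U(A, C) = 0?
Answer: 41027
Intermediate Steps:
S(l, n) = n (S(l, n) = 0*((3*l)*n - 2) + n = 0*(3*l*n - 2) + n = 0*(-2 + 3*l*n) + n = 0 + n = n)
f = -13
W(F) = -13
41040 + W(1) = 41040 - 13 = 41027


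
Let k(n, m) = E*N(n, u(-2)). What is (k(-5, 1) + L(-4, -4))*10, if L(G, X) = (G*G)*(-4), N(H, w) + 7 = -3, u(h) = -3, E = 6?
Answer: -1240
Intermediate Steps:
N(H, w) = -10 (N(H, w) = -7 - 3 = -10)
k(n, m) = -60 (k(n, m) = 6*(-10) = -60)
L(G, X) = -4*G² (L(G, X) = G²*(-4) = -4*G²)
(k(-5, 1) + L(-4, -4))*10 = (-60 - 4*(-4)²)*10 = (-60 - 4*16)*10 = (-60 - 64)*10 = -124*10 = -1240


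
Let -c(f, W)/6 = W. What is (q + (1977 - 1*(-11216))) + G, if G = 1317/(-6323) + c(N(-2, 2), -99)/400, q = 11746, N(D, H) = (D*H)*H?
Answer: 31539473931/1264600 ≈ 24940.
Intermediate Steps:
N(D, H) = D*H**2
c(f, W) = -6*W
G = 1614531/1264600 (G = 1317/(-6323) - 6*(-99)/400 = 1317*(-1/6323) + 594*(1/400) = -1317/6323 + 297/200 = 1614531/1264600 ≈ 1.2767)
(q + (1977 - 1*(-11216))) + G = (11746 + (1977 - 1*(-11216))) + 1614531/1264600 = (11746 + (1977 + 11216)) + 1614531/1264600 = (11746 + 13193) + 1614531/1264600 = 24939 + 1614531/1264600 = 31539473931/1264600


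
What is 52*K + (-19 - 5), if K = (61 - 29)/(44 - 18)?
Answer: 40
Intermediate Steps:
K = 16/13 (K = 32/26 = 32*(1/26) = 16/13 ≈ 1.2308)
52*K + (-19 - 5) = 52*(16/13) + (-19 - 5) = 64 - 24 = 40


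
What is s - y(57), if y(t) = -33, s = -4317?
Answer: -4284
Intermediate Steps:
s - y(57) = -4317 - 1*(-33) = -4317 + 33 = -4284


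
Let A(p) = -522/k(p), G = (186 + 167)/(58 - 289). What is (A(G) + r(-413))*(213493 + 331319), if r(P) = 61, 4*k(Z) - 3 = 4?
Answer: -904932732/7 ≈ -1.2928e+8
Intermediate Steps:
k(Z) = 7/4 (k(Z) = ¾ + (¼)*4 = ¾ + 1 = 7/4)
G = -353/231 (G = 353/(-231) = 353*(-1/231) = -353/231 ≈ -1.5281)
A(p) = -2088/7 (A(p) = -522/7/4 = -522*4/7 = -2088/7)
(A(G) + r(-413))*(213493 + 331319) = (-2088/7 + 61)*(213493 + 331319) = -1661/7*544812 = -904932732/7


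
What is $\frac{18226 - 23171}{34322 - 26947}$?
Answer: $- \frac{989}{1475} \approx -0.67051$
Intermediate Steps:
$\frac{18226 - 23171}{34322 - 26947} = - \frac{4945}{7375} = \left(-4945\right) \frac{1}{7375} = - \frac{989}{1475}$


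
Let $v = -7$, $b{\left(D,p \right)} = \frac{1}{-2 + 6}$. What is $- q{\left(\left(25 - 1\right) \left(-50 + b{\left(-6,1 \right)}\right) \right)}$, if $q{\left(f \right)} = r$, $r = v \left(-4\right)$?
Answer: $-28$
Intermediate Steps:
$b{\left(D,p \right)} = \frac{1}{4}$
$r = 28$ ($r = \left(-7\right) \left(-4\right) = 28$)
$q{\left(f \right)} = 28$
$- q{\left(\left(25 - 1\right) \left(-50 + b{\left(-6,1 \right)}\right) \right)} = \left(-1\right) 28 = -28$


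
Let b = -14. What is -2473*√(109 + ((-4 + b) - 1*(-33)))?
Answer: -4946*√31 ≈ -27538.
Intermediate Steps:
-2473*√(109 + ((-4 + b) - 1*(-33))) = -2473*√(109 + ((-4 - 14) - 1*(-33))) = -2473*√(109 + (-18 + 33)) = -2473*√(109 + 15) = -4946*√31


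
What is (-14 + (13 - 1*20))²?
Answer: 441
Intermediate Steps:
(-14 + (13 - 1*20))² = (-14 + (13 - 20))² = (-14 - 7)² = (-21)² = 441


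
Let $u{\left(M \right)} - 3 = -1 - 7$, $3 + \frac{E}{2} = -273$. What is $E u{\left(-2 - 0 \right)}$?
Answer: $2760$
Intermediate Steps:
$E = -552$ ($E = -6 + 2 \left(-273\right) = -6 - 546 = -552$)
$u{\left(M \right)} = -5$ ($u{\left(M \right)} = 3 - 8 = -5$)
$E u{\left(-2 - 0 \right)} = \left(-552\right) \left(-5\right) = 2760$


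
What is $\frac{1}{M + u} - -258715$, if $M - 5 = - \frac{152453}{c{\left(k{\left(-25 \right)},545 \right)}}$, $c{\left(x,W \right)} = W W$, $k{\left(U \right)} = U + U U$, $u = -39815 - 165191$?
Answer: $\frac{15753304975778745}{60890574478} \approx 2.5872 \cdot 10^{5}$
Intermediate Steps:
$u = -205006$
$k{\left(U \right)} = U + U^{2}$
$c{\left(x,W \right)} = W^{2}$
$M = \frac{1332672}{297025}$ ($M = 5 - \frac{152453}{545^{2}} = 5 - \frac{152453}{297025} = \frac{1332672}{297025} \approx 4.4867$)
$\frac{1}{M + u} - -258715 = \frac{1}{\frac{1332672}{297025} - 205006} - -258715 = \frac{1}{- \frac{60890574478}{297025}} + 258715 = - \frac{297025}{60890574478} + 258715 = \frac{15753304975778745}{60890574478}$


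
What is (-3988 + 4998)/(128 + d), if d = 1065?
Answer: 1010/1193 ≈ 0.84661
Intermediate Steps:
(-3988 + 4998)/(128 + d) = (-3988 + 4998)/(128 + 1065) = 1010/1193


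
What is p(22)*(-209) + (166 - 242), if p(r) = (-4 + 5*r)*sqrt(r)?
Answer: -76 - 22154*sqrt(22) ≈ -1.0399e+5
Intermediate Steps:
p(r) = sqrt(r)*(-4 + 5*r)
p(22)*(-209) + (166 - 242) = (sqrt(22)*(-4 + 5*22))*(-209) + (166 - 242) = (sqrt(22)*(-4 + 110))*(-209) - 76 = (sqrt(22)*106)*(-209) - 76 = (106*sqrt(22))*(-209) - 76 = -22154*sqrt(22) - 76 = -76 - 22154*sqrt(22)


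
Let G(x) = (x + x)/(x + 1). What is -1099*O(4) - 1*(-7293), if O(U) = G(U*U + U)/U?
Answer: 20309/3 ≈ 6769.7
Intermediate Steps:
G(x) = 2*x/(1 + x) (G(x) = (2*x)/(1 + x) = 2*x/(1 + x))
O(U) = 2*(U + U²)/(U*(1 + U + U²)) (O(U) = (2*(U*U + U)/(1 + (U*U + U)))/U = (2*(U² + U)/(1 + (U² + U)))/U = (2*(U + U²)/(1 + (U + U²)))/U = (2*(U + U²)/(1 + U + U²))/U = 2*(U + U²)/(U*(1 + U + U²)))
-1099*O(4) - 1*(-7293) = -2198*(1 + 4)/(1 + 4*(1 + 4)) - 1*(-7293) = -2198*5/(1 + 4*5) + 7293 = -2198*5/(1 + 20) + 7293 = -2198*5/21 + 7293 = -1099*10/21 + 7293 = -1570/3 + 7293 = 20309/3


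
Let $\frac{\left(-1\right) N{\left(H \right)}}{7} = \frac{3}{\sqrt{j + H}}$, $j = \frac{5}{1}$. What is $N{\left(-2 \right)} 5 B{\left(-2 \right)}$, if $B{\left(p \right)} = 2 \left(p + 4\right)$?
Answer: $- 140 \sqrt{3} \approx -242.49$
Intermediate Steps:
$j = 5$ ($j = 5 \cdot 1 = 5$)
$N{\left(H \right)} = - \frac{21}{\sqrt{5 + H}}$ ($N{\left(H \right)} = - 7 \frac{3}{\sqrt{5 + H}} = - \frac{21}{\sqrt{5 + H}}$)
$B{\left(p \right)} = 8 + 2 p$ ($B{\left(p \right)} = 2 \left(4 + p\right) = 8 + 2 p$)
$N{\left(-2 \right)} 5 B{\left(-2 \right)} = - \frac{21}{\sqrt{5 - 2}} \cdot 5 \left(8 + 2 \left(-2\right)\right) = - \frac{21}{\sqrt{3}} \cdot 5 \left(8 - 4\right) = - 21 \frac{\sqrt{3}}{3} \cdot 5 \cdot 4 = - 7 \sqrt{3} \cdot 5 \cdot 4 = - 35 \sqrt{3} \cdot 4 = - 140 \sqrt{3}$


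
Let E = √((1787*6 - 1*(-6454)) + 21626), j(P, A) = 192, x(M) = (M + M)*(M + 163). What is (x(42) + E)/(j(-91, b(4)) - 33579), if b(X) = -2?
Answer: -5740/11129 - √38802/33387 ≈ -0.52167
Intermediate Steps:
x(M) = 2*M*(163 + M) (x(M) = (2*M)*(163 + M) = 2*M*(163 + M))
E = √38802 (E = √((10722 + 6454) + 21626) = √(17176 + 21626) = √38802 ≈ 196.98)
(x(42) + E)/(j(-91, b(4)) - 33579) = (2*42*(163 + 42) + √38802)/(192 - 33579) = (2*42*205 + √38802)/(-33387) = (17220 + √38802)*(-1/33387) = -5740/11129 - √38802/33387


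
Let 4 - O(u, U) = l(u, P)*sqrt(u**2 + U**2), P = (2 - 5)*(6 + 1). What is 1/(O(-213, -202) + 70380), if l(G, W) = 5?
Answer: 70384/4951753131 + 5*sqrt(86173)/4951753131 ≈ 1.4510e-5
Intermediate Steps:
P = -21 (P = -3*7 = -21)
O(u, U) = 4 - 5*sqrt(U**2 + u**2) (O(u, U) = 4 - 5*sqrt(u**2 + U**2) = 4 - 5*sqrt(U**2 + u**2))
1/(O(-213, -202) + 70380) = 1/((4 - 5*sqrt((-202)**2 + (-213)**2)) + 70380) = 1/((4 - 5*sqrt(40804 + 45369)) + 70380) = 1/((4 - 5*sqrt(86173)) + 70380) = 1/(70384 - 5*sqrt(86173))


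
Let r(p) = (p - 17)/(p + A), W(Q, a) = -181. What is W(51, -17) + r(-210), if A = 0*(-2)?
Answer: -37783/210 ≈ -179.92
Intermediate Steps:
A = 0
r(p) = (-17 + p)/p (r(p) = (p - 17)/(p + 0) = (-17 + p)/p)
W(51, -17) + r(-210) = -181 + (-17 - 210)/(-210) = -181 - 1/210*(-227) = -181 + 227/210 = -37783/210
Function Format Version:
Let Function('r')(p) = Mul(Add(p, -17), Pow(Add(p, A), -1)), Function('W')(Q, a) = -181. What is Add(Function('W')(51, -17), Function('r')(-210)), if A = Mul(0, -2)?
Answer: Rational(-37783, 210) ≈ -179.92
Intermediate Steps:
A = 0
Function('r')(p) = Mul(Pow(p, -1), Add(-17, p)) (Function('r')(p) = Mul(Add(p, -17), Pow(Add(p, 0), -1)) = Mul(Add(-17, p), Pow(p, -1)) = Mul(Pow(p, -1), Add(-17, p)))
Add(Function('W')(51, -17), Function('r')(-210)) = Add(-181, Mul(Pow(-210, -1), Add(-17, -210))) = Add(-181, Mul(Rational(-1, 210), -227)) = Add(-181, Rational(227, 210)) = Rational(-37783, 210)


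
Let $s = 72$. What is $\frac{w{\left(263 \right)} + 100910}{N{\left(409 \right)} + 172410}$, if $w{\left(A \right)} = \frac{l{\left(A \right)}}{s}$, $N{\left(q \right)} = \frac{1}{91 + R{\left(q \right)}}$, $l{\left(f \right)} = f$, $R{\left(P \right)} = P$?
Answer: $\frac{908222875}{1551690018} \approx 0.58531$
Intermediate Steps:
$N{\left(q \right)} = \frac{1}{91 + q}$
$w{\left(A \right)} = \frac{A}{72}$
$\frac{w{\left(263 \right)} + 100910}{N{\left(409 \right)} + 172410} = \frac{\frac{1}{72} \cdot 263 + 100910}{\frac{1}{91 + 409} + 172410} = \frac{\frac{263}{72} + 100910}{\frac{1}{500} + 172410} = \frac{7265783}{72 \left(\frac{1}{500} + 172410\right)} = \frac{7265783}{72 \cdot \frac{86205001}{500}} = \frac{7265783}{72} \cdot \frac{500}{86205001} = \frac{908222875}{1551690018}$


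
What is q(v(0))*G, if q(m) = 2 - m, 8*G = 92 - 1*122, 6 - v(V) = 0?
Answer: 15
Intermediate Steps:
v(V) = 6 (v(V) = 6 - 1*0 = 6 + 0 = 6)
G = -15/4 (G = (92 - 1*122)/8 = (92 - 122)/8 = (⅛)*(-30) = -15/4 ≈ -3.7500)
q(v(0))*G = (2 - 1*6)*(-15/4) = (2 - 6)*(-15/4) = -4*(-15/4) = 15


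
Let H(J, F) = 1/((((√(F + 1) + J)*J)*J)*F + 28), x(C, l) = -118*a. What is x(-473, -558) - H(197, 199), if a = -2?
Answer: 108693012430404266689/460563611994527765 + 15445982*√2/460563611994527765 ≈ 236.00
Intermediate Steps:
x(C, l) = 236 (x(C, l) = -118*(-2) = 236)
H(J, F) = 1/(28 + F*J²*(J + √(1 + F))) (H(J, F) = 1/((((√(1 + F) + J)*J)*J)*F + 28) = 1/((((J + √(1 + F))*J)*J)*F + 28) = 1/(((J*(J + √(1 + F)))*J)*F + 28) = 1/((J²*(J + √(1 + F)))*F + 28) = 1/(F*J²*(J + √(1 + F)) + 28) = 1/(28 + F*J²*(J + √(1 + F))))
x(-473, -558) - H(197, 199) = 236 - 1/(28 + 199*197³ + 199*197²*√(1 + 199)) = 236 - 1/(28 + 199*7645373 + 199*38809*√200) = 236 - 1/(28 + 1521429227 + 199*38809*(10*√2)) = 236 - 1/(28 + 1521429227 + 77229910*√2) = 236 - 1/(1521429255 + 77229910*√2)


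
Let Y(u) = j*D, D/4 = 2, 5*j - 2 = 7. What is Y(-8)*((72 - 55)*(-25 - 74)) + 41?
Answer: -120971/5 ≈ -24194.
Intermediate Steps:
j = 9/5 (j = ⅖ + (⅕)*7 = ⅖ + 7/5 = 9/5 ≈ 1.8000)
D = 8 (D = 4*2 = 8)
Y(u) = 72/5 (Y(u) = (9/5)*8 = 72/5)
Y(-8)*((72 - 55)*(-25 - 74)) + 41 = 72*((72 - 55)*(-25 - 74))/5 + 41 = 72*(17*(-99))/5 + 41 = (72/5)*(-1683) + 41 = -121176/5 + 41 = -120971/5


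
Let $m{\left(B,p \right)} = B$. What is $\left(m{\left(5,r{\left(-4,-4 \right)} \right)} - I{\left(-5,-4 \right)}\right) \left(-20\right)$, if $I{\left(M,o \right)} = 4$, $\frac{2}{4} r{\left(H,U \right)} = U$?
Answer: $-20$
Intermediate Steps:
$r{\left(H,U \right)} = 2 U$
$\left(m{\left(5,r{\left(-4,-4 \right)} \right)} - I{\left(-5,-4 \right)}\right) \left(-20\right) = \left(5 - 4\right) \left(-20\right) = 1 \left(-20\right) = -20$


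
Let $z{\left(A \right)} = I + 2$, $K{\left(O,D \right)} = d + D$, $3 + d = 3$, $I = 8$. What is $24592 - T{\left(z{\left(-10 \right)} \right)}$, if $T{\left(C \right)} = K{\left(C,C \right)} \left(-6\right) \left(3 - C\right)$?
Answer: $24172$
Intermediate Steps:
$d = 0$ ($d = -3 + 3 = 0$)
$K{\left(O,D \right)} = D$ ($K{\left(O,D \right)} = 0 + D = D$)
$z{\left(A \right)} = 10$ ($z{\left(A \right)} = 8 + 2 = 10$)
$T{\left(C \right)} = - 6 C \left(3 - C\right)$ ($T{\left(C \right)} = C \left(-6\right) \left(3 - C\right) = - 6 C \left(3 - C\right)$)
$24592 - T{\left(z{\left(-10 \right)} \right)} = 24592 - 6 \cdot 10 \left(-3 + 10\right) = 24592 - 6 \cdot 10 \cdot 7 = 24592 - 420 = 24172$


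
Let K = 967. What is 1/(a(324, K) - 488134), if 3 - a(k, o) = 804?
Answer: -1/488935 ≈ -2.0453e-6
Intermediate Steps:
a(k, o) = -801 (a(k, o) = 3 - 1*804 = 3 - 804 = -801)
1/(a(324, K) - 488134) = 1/(-801 - 488134) = 1/(-488935) = -1/488935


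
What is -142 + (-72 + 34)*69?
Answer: -2764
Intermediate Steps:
-142 + (-72 + 34)*69 = -142 - 38*69 = -142 - 2622 = -2764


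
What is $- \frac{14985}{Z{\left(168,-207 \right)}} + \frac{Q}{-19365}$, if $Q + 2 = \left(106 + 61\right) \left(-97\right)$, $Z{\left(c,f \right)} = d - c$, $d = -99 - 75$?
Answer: $\frac{32858363}{735870} \approx 44.652$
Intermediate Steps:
$d = -174$
$Z{\left(c,f \right)} = -174 - c$
$Q = -16201$ ($Q = -2 + \left(106 + 61\right) \left(-97\right) = -2 + 167 \left(-97\right) = -2 - 16199 = -16201$)
$- \frac{14985}{Z{\left(168,-207 \right)}} + \frac{Q}{-19365} = - \frac{14985}{-174 - 168} - \frac{16201}{-19365} = - \frac{14985}{-174 - 168} - - \frac{16201}{19365} = - \frac{14985}{-342} + \frac{16201}{19365} = \left(-14985\right) \left(- \frac{1}{342}\right) + \frac{16201}{19365} = \frac{1665}{38} + \frac{16201}{19365} = \frac{32858363}{735870}$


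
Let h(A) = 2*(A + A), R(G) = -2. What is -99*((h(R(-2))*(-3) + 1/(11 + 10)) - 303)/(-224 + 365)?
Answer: 64438/329 ≈ 195.86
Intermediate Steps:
h(A) = 4*A (h(A) = 2*(2*A) = 4*A)
-99*((h(R(-2))*(-3) + 1/(11 + 10)) - 303)/(-224 + 365) = -99*(((4*(-2))*(-3) + 1/(11 + 10)) - 303)/(-224 + 365) = -99/(141/((-8*(-3) + 1/21) - 303)) = -99/(141/((24 + 1/21) - 303)) = -99/(141/(505/21 - 303)) = -99/(141/(-5858/21)) = -99/(141*(-21/5858)) = -99/(-2961/5858) = -99*(-5858/2961) = 64438/329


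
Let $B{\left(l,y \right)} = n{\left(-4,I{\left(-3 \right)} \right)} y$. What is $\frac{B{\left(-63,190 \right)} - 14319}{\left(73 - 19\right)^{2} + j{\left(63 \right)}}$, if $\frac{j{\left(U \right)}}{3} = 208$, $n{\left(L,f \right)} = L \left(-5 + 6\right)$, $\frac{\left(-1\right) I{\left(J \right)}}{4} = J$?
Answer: $- \frac{15079}{3540} \approx -4.2596$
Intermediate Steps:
$I{\left(J \right)} = - 4 J$
$n{\left(L,f \right)} = L$ ($n{\left(L,f \right)} = L 1 = L$)
$j{\left(U \right)} = 624$ ($j{\left(U \right)} = 3 \cdot 208 = 624$)
$B{\left(l,y \right)} = - 4 y$
$\frac{B{\left(-63,190 \right)} - 14319}{\left(73 - 19\right)^{2} + j{\left(63 \right)}} = \frac{\left(-4\right) 190 - 14319}{\left(73 - 19\right)^{2} + 624} = \frac{-760 - 14319}{54^{2} + 624} = - \frac{15079}{2916 + 624} = - \frac{15079}{3540}$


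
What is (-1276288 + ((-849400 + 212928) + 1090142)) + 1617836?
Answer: 795218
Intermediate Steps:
(-1276288 + ((-849400 + 212928) + 1090142)) + 1617836 = (-1276288 + (-636472 + 1090142)) + 1617836 = (-1276288 + 453670) + 1617836 = -822618 + 1617836 = 795218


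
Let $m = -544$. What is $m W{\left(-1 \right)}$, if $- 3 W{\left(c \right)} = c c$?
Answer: $\frac{544}{3} \approx 181.33$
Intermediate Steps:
$W{\left(c \right)} = - \frac{c^{2}}{3}$ ($W{\left(c \right)} = - \frac{c c}{3} = - \frac{c^{2}}{3}$)
$m W{\left(-1 \right)} = - 544 \left(- \frac{\left(-1\right)^{2}}{3}\right) = - 544 \left(\left(- \frac{1}{3}\right) 1\right) = \left(-544\right) \left(- \frac{1}{3}\right) = \frac{544}{3}$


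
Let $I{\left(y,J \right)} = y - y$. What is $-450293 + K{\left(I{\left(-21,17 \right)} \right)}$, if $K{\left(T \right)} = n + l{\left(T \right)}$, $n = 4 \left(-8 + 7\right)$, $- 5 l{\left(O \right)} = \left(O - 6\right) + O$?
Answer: $- \frac{2251479}{5} \approx -4.503 \cdot 10^{5}$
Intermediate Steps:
$I{\left(y,J \right)} = 0$
$l{\left(O \right)} = \frac{6}{5} - \frac{2 O}{5}$ ($l{\left(O \right)} = - \frac{\left(O - 6\right) + O}{5} = - \frac{\left(-6 + O\right) + O}{5} = - \frac{-6 + 2 O}{5} = \frac{6}{5} - \frac{2 O}{5}$)
$n = -4$ ($n = 4 \left(-1\right) = -4$)
$K{\left(T \right)} = - \frac{14}{5} - \frac{2 T}{5}$ ($K{\left(T \right)} = -4 - \left(- \frac{6}{5} + \frac{2 T}{5}\right) = - \frac{14}{5} - \frac{2 T}{5}$)
$-450293 + K{\left(I{\left(-21,17 \right)} \right)} = -450293 - \frac{14}{5} = - \frac{2251479}{5}$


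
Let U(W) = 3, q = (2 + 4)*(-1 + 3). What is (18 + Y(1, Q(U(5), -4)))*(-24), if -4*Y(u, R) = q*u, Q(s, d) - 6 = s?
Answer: -360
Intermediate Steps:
q = 12 (q = 6*2 = 12)
Q(s, d) = 6 + s
Y(u, R) = -3*u
(18 + Y(1, Q(U(5), -4)))*(-24) = (18 - 3*1)*(-24) = (18 - 3)*(-24) = 15*(-24) = -360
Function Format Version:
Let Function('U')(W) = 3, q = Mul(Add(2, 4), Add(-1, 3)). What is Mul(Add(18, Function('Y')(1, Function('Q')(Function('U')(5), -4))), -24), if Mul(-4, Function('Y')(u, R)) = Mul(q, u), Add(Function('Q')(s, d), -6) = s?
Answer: -360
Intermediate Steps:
q = 12 (q = Mul(6, 2) = 12)
Function('Q')(s, d) = Add(6, s)
Function('Y')(u, R) = Mul(-3, u) (Function('Y')(u, R) = Mul(Rational(-1, 4), Mul(12, u)) = Mul(-3, u))
Mul(Add(18, Function('Y')(1, Function('Q')(Function('U')(5), -4))), -24) = Mul(Add(18, Mul(-3, 1)), -24) = Mul(Add(18, -3), -24) = Mul(15, -24) = -360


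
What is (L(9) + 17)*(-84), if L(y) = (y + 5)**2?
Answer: -17892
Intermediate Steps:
L(y) = (5 + y)**2
(L(9) + 17)*(-84) = ((5 + 9)**2 + 17)*(-84) = (14**2 + 17)*(-84) = (196 + 17)*(-84) = 213*(-84) = -17892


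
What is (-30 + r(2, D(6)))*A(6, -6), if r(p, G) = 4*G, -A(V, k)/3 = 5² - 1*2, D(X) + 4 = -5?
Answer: 4554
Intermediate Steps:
D(X) = -9 (D(X) = -4 - 5 = -9)
A(V, k) = -69 (A(V, k) = -3*(5² - 1*2) = -3*(25 - 2) = -3*23 = -69)
(-30 + r(2, D(6)))*A(6, -6) = (-30 + 4*(-9))*(-69) = (-30 - 36)*(-69) = -66*(-69) = 4554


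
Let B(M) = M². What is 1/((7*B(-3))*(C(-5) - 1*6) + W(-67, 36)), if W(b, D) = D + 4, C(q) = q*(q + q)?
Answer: 1/2812 ≈ 0.00035562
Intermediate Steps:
C(q) = 2*q² (C(q) = q*(2*q) = 2*q²)
W(b, D) = 4 + D
1/((7*B(-3))*(C(-5) - 1*6) + W(-67, 36)) = 1/((7*(-3)²)*(2*(-5)² - 1*6) + (4 + 36)) = 1/((7*9)*(2*25 - 6) + 40) = 1/(63*(50 - 6) + 40) = 1/(63*44 + 40) = 1/(2772 + 40) = 1/2812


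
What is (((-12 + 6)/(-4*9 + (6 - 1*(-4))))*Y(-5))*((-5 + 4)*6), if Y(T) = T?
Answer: 90/13 ≈ 6.9231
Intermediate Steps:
(((-12 + 6)/(-4*9 + (6 - 1*(-4))))*Y(-5))*((-5 + 4)*6) = (((-12 + 6)/(-4*9 + (6 - 1*(-4))))*(-5))*((-5 + 4)*6) = (-6/(-36 + (6 + 4))*(-5))*(-1*6) = (-6/(-36 + 10)*(-5))*(-6) = (-6/(-26)*(-5))*(-6) = (-6*(-1/26)*(-5))*(-6) = ((3/13)*(-5))*(-6) = -15/13*(-6) = 90/13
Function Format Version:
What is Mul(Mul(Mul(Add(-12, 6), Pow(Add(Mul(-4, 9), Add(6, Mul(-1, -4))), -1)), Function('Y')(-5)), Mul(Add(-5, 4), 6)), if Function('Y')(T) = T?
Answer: Rational(90, 13) ≈ 6.9231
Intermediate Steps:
Mul(Mul(Mul(Add(-12, 6), Pow(Add(Mul(-4, 9), Add(6, Mul(-1, -4))), -1)), Function('Y')(-5)), Mul(Add(-5, 4), 6)) = Mul(Mul(Mul(Add(-12, 6), Pow(Add(Mul(-4, 9), Add(6, Mul(-1, -4))), -1)), -5), Mul(Add(-5, 4), 6)) = Mul(Mul(Mul(-6, Pow(Add(-36, Add(6, 4)), -1)), -5), Mul(-1, 6)) = Mul(Mul(Mul(-6, Pow(Add(-36, 10), -1)), -5), -6) = Mul(Mul(Mul(-6, Pow(-26, -1)), -5), -6) = Mul(Mul(Mul(-6, Rational(-1, 26)), -5), -6) = Mul(Mul(Rational(3, 13), -5), -6) = Mul(Rational(-15, 13), -6) = Rational(90, 13)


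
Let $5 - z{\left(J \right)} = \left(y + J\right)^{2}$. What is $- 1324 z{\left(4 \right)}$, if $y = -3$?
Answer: $-5296$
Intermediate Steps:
$z{\left(J \right)} = 5 - \left(-3 + J\right)^{2}$
$- 1324 z{\left(4 \right)} = - 1324 \left(5 - \left(-3 + 4\right)^{2}\right) = - 1324 \left(5 - 1^{2}\right) = - 1324 \left(5 - 1\right) = \left(-1324\right) 4 = -5296$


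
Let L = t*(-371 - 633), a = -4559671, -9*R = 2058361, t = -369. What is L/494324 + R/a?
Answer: 4055183825882/5071398316659 ≈ 0.79962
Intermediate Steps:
R = -2058361/9 (R = -⅑*2058361 = -2058361/9 ≈ -2.2871e+5)
L = 370476 (L = -369*(-371 - 633) = -369*(-1004) = 370476)
L/494324 + R/a = 370476/494324 - 2058361/9/(-4559671) = 370476*(1/494324) - 2058361/9*(-1/4559671) = 92619/123581 + 2058361/41037039 = 4055183825882/5071398316659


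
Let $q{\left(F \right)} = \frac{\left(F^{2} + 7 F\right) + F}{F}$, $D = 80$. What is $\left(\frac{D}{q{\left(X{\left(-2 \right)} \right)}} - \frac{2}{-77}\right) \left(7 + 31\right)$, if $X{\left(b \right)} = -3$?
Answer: $\frac{46892}{77} \approx 608.99$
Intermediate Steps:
$q{\left(F \right)} = \frac{F^{2} + 8 F}{F}$
$\left(\frac{D}{q{\left(X{\left(-2 \right)} \right)}} - \frac{2}{-77}\right) \left(7 + 31\right) = \left(\frac{80}{8 - 3} - \frac{2}{-77}\right) \left(7 + 31\right) = \left(\frac{80}{5} - - \frac{2}{77}\right) 38 = \left(80 \cdot \frac{1}{5} + \frac{2}{77}\right) 38 = \left(16 + \frac{2}{77}\right) 38 = \frac{1234}{77} \cdot 38 = \frac{46892}{77}$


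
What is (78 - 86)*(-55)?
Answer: 440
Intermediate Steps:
(78 - 86)*(-55) = -8*(-55) = 440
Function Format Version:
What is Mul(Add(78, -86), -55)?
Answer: 440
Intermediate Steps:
Mul(Add(78, -86), -55) = Mul(-8, -55) = 440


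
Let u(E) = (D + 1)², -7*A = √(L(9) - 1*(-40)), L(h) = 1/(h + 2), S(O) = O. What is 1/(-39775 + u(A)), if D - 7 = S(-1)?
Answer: -1/39726 ≈ -2.5172e-5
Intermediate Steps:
D = 6 (D = 7 - 1 = 6)
L(h) = 1/(2 + h)
A = -3*√11/11 (A = -√(1/(2 + 9) - 1*(-40))/7 = -√(1/11 + 40)/7 = -3*√11/11 ≈ -0.90453)
u(E) = 49 (u(E) = (6 + 1)² = 7² = 49)
1/(-39775 + u(A)) = 1/(-39775 + 49) = 1/(-39726) = -1/39726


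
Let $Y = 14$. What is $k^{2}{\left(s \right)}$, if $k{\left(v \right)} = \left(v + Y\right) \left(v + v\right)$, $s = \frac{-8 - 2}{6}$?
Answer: $\frac{136900}{81} \approx 1690.1$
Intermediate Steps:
$s = - \frac{5}{3}$ ($s = \left(-10\right) \frac{1}{6} = - \frac{5}{3} \approx -1.6667$)
$k{\left(v \right)} = 2 v \left(14 + v\right)$ ($k{\left(v \right)} = \left(v + 14\right) \left(v + v\right) = \left(14 + v\right) 2 v = 2 v \left(14 + v\right)$)
$k^{2}{\left(s \right)} = \left(2 \left(- \frac{5}{3}\right) \left(14 - \frac{5}{3}\right)\right)^{2} = \left(2 \left(- \frac{5}{3}\right) \frac{37}{3}\right)^{2} = \left(- \frac{370}{9}\right)^{2} = \frac{136900}{81}$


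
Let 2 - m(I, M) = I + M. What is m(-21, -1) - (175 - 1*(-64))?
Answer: -215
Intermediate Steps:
m(I, M) = 2 - I - M (m(I, M) = 2 - (I + M) = 2 + (-I - M) = 2 - I - M)
m(-21, -1) - (175 - 1*(-64)) = (2 - 1*(-21) - 1*(-1)) - (175 - 1*(-64)) = (2 + 21 + 1) - (175 + 64) = 24 - 1*239 = 24 - 239 = -215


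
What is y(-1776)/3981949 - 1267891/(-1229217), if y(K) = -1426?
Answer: 5046924436117/4894679403933 ≈ 1.0311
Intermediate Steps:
y(-1776)/3981949 - 1267891/(-1229217) = -1426/3981949 - 1267891/(-1229217) = -1426*1/3981949 - 1267891*(-1/1229217) = -1426/3981949 + 1267891/1229217 = 5046924436117/4894679403933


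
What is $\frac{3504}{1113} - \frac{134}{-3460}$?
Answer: $\frac{2045497}{641830} \approx 3.187$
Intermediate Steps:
$\frac{3504}{1113} - \frac{134}{-3460} = 3504 \cdot \frac{1}{1113} - - \frac{67}{1730} = \frac{1168}{371} + \frac{67}{1730} = \frac{2045497}{641830}$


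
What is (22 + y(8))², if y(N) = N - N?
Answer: 484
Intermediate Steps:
y(N) = 0
(22 + y(8))² = (22 + 0)² = 22² = 484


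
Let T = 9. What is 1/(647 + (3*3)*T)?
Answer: 1/728 ≈ 0.0013736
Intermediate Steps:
1/(647 + (3*3)*T) = 1/(647 + (3*3)*9) = 1/(647 + 9*9) = 1/(647 + 81) = 1/728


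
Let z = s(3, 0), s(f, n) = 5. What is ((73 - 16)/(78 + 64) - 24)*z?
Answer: -16755/142 ≈ -117.99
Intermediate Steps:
z = 5
((73 - 16)/(78 + 64) - 24)*z = ((73 - 16)/(78 + 64) - 24)*5 = (57/142 - 24)*5 = -3351/142*5 = -16755/142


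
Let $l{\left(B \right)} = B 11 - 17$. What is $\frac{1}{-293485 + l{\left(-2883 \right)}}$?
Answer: $- \frac{1}{325215} \approx -3.0749 \cdot 10^{-6}$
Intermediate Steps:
$l{\left(B \right)} = -17 + 11 B$ ($l{\left(B \right)} = 11 B - 17 = -17 + 11 B$)
$\frac{1}{-293485 + l{\left(-2883 \right)}} = \frac{1}{-293485 + \left(-17 + 11 \left(-2883\right)\right)} = \frac{1}{-293485 - 31730} = \frac{1}{-325215} = - \frac{1}{325215}$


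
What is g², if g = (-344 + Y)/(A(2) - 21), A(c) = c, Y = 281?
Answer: 3969/361 ≈ 10.994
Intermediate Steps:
g = 63/19 (g = (-344 + 281)/(2 - 21) = -63/(-19) = -63*(-1/19) = 63/19 ≈ 3.3158)
g² = (63/19)² = 3969/361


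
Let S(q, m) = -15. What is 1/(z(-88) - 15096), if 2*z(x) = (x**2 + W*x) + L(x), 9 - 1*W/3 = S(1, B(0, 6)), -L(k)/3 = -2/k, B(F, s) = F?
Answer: -88/1266499 ≈ -6.9483e-5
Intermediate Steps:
L(k) = 6/k (L(k) = -(-6)/k = 6/k)
W = 72 (W = 27 - 3*(-15) = 27 + 45 = 72)
z(x) = x**2/2 + 3/x + 36*x (z(x) = ((x**2 + 72*x) + 6/x)/2 = (x**2 + 6/x + 72*x)/2 = x**2/2 + 3/x + 36*x)
1/(z(-88) - 15096) = 1/((1/2)*(6 + (-88)**2*(72 - 88))/(-88) - 15096) = 1/((1/2)*(-1/88)*(6 + 7744*(-16)) - 15096) = 1/((1/2)*(-1/88)*(6 - 123904) - 15096) = 1/((1/2)*(-1/88)*(-123898) - 15096) = 1/(61949/88 - 15096) = 1/(-1266499/88) = -88/1266499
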